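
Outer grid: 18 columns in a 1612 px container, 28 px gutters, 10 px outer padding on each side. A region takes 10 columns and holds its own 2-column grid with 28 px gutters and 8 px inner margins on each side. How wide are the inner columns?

Inside the margins: 1612 − 20 = 1592 px.
Subtracting 17 gutters of 28 leaves 1116 for 18 columns, so c = 62 px.
10-column span = 10·62 + 9·28 = 872 px.
Inner content = 872 − 2·8 = 856 px.
856 − 1·28 = 828; ÷2 gives d = 414 px.

414 px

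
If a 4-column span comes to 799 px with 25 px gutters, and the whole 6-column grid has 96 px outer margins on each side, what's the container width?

4c + 3·25 = 799 → 4c = 724 → c = 181 px.
Adding margins, columns and gutters: 192 + 1086 + 125 = 1403 px.

1403 px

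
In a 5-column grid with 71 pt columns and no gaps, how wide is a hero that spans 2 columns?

With no gaps, 2 columns span 2·71 = 142 pt.

142 pt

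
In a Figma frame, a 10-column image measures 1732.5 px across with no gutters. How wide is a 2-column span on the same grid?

1732.5 / 10 = 173.25 px per column.
2-column span = 2·173.25 = 346.5 px.

346.5 px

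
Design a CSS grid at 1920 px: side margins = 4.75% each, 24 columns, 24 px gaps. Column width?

Each margin = 4.75% of 1920 = 91.2 px; content = 1920 − 2·91.2 = 1737.6 px.
24 columns + 23 gaps: 24c + 23·24 = 1737.6.
24c = 1737.6 − 552 = 1185.6, so c = 49.4 px.

49.4 px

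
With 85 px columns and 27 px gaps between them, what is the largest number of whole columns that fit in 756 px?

6 columns: 6·85 + 5·27 = 645 px ≤ 756.
7 columns: 757 px > 756. So 6.

6 columns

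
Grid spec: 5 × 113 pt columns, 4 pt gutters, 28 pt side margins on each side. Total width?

637 pt

Adding margins, columns and gutters: 56 + 565 + 16 = 637 pt.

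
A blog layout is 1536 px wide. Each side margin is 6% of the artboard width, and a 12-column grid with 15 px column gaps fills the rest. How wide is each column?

98.89 px

1536 × (1 − 2·6%) = 1536 × 88% = 1351.68 px for the columns.
12c + 11·15 = 1351.68 → 12c = 1186.68 → c = 98.89 px.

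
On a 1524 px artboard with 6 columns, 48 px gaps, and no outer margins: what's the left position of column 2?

6 columns + 5 gaps: 6c + 5·48 = 1524.
6c = 1524 − 240 = 1284, so c = 214 px.
Before column 2: 1 column + 1 gap.
Offset = 1·(214 + 48) = 1·262 = 262 px.

262 px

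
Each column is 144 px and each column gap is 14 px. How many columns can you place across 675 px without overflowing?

4 columns

k columns need k·144 + (k−1)·14 = k·158 − 14.
k·158 − 14 ≤ 675 → k ≤ 689 / 158 ≈ 4.36, so k = 4.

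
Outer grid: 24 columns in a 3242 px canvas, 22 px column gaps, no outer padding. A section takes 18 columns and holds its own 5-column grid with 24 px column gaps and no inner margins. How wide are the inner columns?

466 px

24 columns + 23 column gaps: 24c + 23·22 = 3242.
24c = 3242 − 506 = 2736, so c = 114 px.
18-column span = 18·114 + 17·22 = 2426 px.
2426 − 4·24 = 2330; ÷5 gives d = 466 px.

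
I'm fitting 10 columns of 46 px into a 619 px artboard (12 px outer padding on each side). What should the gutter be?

Take off 24 px of margins, leaving 595 px.
Columns use 460 px, leaving 135 px across 9 gutters = 15 px each.

15 px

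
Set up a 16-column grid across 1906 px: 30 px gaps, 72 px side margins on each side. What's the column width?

Inside the margins: 1906 − 144 = 1762 px.
16 columns + 15 gaps: 16c + 15·30 = 1762.
16c = 1762 − 450 = 1312, so c = 82 px.

82 px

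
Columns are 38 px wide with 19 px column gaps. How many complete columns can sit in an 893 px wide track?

16 columns

Each extra column adds 38 + 19 = 57 px.
(893 + 19) / 57 = 16.00, so 16 columns fit.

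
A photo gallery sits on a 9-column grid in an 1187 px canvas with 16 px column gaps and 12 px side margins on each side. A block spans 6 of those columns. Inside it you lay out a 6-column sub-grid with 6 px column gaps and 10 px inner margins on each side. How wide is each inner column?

Outer content = 1187 − 2·12 = 1163 px.
Subtracting 8 column gaps of 16 leaves 1035 for 9 columns, so c = 115 px.
6-column span = 6·115 + 5·16 = 770 px.
Inner content = 770 − 2·10 = 750 px.
750 − 5·6 = 720; ÷6 gives d = 120 px.

120 px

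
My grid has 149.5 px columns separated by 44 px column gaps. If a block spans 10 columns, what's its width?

1891 px

10-column span = 10·149.5 + 9·44 = 1891 px.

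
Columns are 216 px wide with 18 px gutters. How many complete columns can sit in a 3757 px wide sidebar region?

Each extra column adds 216 + 18 = 234 px.
(3757 + 18) / 234 = 16.13, so 16 columns fit.

16 columns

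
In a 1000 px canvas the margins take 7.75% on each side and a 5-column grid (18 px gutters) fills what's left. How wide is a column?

Each margin = 7.75% of 1000 = 77.5 px; content = 1000 − 2·77.5 = 845 px.
Subtracting 4 gutters of 18 leaves 773 for 5 columns, so c = 154.6 px.

154.6 px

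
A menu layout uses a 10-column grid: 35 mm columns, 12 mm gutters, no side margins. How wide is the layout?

458 mm

Summing: 350 + 108 = 458 mm.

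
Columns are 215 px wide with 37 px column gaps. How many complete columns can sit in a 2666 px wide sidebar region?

10 columns

k columns need k·215 + (k−1)·37 = k·252 − 37.
k·252 − 37 ≤ 2666 → k ≤ 2703 / 252 ≈ 10.73, so k = 10.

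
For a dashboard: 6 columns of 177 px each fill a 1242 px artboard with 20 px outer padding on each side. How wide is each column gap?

Take off 40 px of margins, leaving 1202 px.
Columns use 1062 px, leaving 140 px across 5 column gaps = 28 px each.

28 px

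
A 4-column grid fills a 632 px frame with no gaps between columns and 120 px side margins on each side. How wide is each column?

98 px

Subtract both margins: 632 − 2·120 = 392 px.
4c = 392 → c = 98 px.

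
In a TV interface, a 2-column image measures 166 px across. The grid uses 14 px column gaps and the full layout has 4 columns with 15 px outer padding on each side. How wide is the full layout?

166 − 1·14 = 152; ÷2 gives c = 76 px.
Adding margins, columns and gutters: 30 + 304 + 42 = 376 px.

376 px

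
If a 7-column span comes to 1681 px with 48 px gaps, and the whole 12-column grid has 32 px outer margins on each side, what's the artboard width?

7c + 6·48 = 1681 → 7c = 1393 → c = 199 px.
Adding margins, columns and gutters: 64 + 2388 + 528 = 2980 px.

2980 px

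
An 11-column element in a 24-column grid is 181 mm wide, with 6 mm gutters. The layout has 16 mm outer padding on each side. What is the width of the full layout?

181 − 10·6 = 121; ÷11 gives c = 11 mm.
Adding margins, columns and gutters: 32 + 264 + 138 = 434 mm.

434 mm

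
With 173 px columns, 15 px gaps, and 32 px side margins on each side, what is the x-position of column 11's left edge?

1912 px

Each column+gutter stride is 188 px; 10 of them past the 32 px margin is 32 + 1880 = 1912 px.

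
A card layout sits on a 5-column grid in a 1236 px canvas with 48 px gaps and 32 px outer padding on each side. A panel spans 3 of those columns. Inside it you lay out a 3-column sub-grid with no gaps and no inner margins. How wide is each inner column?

228 px

Outer content = 1236 − 2·32 = 1172 px.
5 columns + 4 gaps: 5c + 4·48 = 1172.
5c = 1172 − 192 = 980, so c = 196 px.
3-column span = 3·196 + 2·48 = 684 px.
With no gaps, each column is 684/3 = 228 px.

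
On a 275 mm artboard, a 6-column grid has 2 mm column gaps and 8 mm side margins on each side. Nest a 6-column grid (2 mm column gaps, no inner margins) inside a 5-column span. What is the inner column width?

34.25 mm

Outer content = 275 − 2·8 = 259 mm.
6 columns + 5 column gaps: 6c + 5·2 = 259.
6c = 259 − 10 = 249, so c = 41.5 mm.
5 columns plus 4 column gaps: 207.5 + 8 = 215.5 mm.
6 columns + 5 column gaps: 6d + 5·2 = 215.5.
6d = 215.5 − 10 = 205.5, so d = 34.25 mm.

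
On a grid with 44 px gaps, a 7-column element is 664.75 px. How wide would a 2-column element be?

Subtracting 6 gaps of 44 leaves 400.75 for 7 columns, so c = 57.25 px.
2 columns plus 1 gap: 114.5 + 44 = 158.5 px.

158.5 px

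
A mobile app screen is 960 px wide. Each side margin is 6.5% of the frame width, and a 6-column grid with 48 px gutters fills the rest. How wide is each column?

99.2 px

Each margin = 6.5% of 960 = 62.4 px; content = 960 − 2·62.4 = 835.2 px.
6 columns + 5 gutters: 6c + 5·48 = 835.2.
6c = 835.2 − 240 = 595.2, so c = 99.2 px.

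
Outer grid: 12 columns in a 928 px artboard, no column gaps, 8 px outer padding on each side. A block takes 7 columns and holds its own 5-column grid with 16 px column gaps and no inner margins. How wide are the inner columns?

93.6 px

Outer content = 928 − 2·8 = 912 px.
912 / 12 = 76 px per column.
7-column span = 7·76 = 532 px.
532 − 4·16 = 468; ÷5 gives d = 93.6 px.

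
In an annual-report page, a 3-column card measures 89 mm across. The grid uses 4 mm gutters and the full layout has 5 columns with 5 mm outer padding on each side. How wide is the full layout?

3 columns + 2 gutters: 3c + 2·4 = 89.
3c = 89 − 8 = 81, so c = 27 mm.
Adding margins, columns and gutters: 10 + 135 + 16 = 161 mm.

161 mm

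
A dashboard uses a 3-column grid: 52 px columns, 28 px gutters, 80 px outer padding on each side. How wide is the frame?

Frame = 2·80 + 3·52 + 2·28 = 160 + 156 + 56 = 372 px.

372 px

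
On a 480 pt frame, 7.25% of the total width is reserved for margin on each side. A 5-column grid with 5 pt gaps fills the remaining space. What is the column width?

Margins: 7.25% × 480 = 34.8 pt each, so content = 480 − 69.6 = 410.4 pt.
5c + 4·5 = 410.4 → 5c = 390.4 → c = 78.08 pt.

78.08 pt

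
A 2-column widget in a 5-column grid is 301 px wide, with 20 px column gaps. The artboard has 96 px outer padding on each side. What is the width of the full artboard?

974.5 px

Subtracting 1 column gap of 20 leaves 281 for 2 columns, so c = 140.5 px.
Total width: 2·96 + 5·140.5 + 4·20 = 974.5 px.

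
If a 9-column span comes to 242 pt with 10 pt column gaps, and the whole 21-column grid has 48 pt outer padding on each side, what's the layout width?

Subtracting 8 column gaps of 10 leaves 162 for 9 columns, so c = 18 pt.
Layout = 2·48 + 21·18 + 20·10 = 96 + 378 + 200 = 674 pt.

674 pt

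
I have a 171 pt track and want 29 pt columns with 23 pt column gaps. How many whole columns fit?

k columns need k·29 + (k−1)·23 = k·52 − 23.
k·52 − 23 ≤ 171 → k ≤ 194 / 52 ≈ 3.73, so k = 3.

3 columns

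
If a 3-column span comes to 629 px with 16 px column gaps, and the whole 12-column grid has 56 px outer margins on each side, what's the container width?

2676 px

629 − 2·16 = 597; ÷3 gives c = 199 px.
Container = 2·56 + 12·199 + 11·16 = 112 + 2388 + 176 = 2676 px.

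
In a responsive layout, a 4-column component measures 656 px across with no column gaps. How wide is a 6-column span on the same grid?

656 / 4 = 164 px per column.
With no column gaps, 6 columns span 6·164 = 984 px.

984 px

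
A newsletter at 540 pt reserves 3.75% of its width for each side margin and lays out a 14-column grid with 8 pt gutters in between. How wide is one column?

28.25 pt

Margins: 3.75% × 540 = 20.25 pt each, so content = 540 − 40.5 = 499.5 pt.
Subtracting 13 gutters of 8 leaves 395.5 for 14 columns, so c = 28.25 pt.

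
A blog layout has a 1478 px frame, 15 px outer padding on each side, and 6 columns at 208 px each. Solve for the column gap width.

40 px

Inside the margins: 1478 − 30 = 1448 px.
6 columns take 6·208 = 1248 px; remaining 200 splits into 5 column gaps.
g = 200 / 5 = 40 px.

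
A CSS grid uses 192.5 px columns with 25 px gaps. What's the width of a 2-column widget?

410 px

Span of 2: 2·192.5 + 1·25 = 385 + 25 = 410 px.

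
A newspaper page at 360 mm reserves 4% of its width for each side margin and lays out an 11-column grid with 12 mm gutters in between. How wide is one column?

19.2 mm

360 × (1 − 2·4%) = 360 × 92% = 331.2 mm for the columns.
Subtracting 10 gutters of 12 leaves 211.2 for 11 columns, so c = 19.2 mm.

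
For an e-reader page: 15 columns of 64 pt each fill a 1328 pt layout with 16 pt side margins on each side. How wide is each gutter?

24 pt

Subtract both margins: 1328 − 2·16 = 1296 pt.
15·64 + 14g = 1296 → 14g = 336 → g = 24 pt.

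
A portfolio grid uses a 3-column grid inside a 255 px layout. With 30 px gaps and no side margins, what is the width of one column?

65 px

Subtracting 2 gaps of 30 leaves 195 for 3 columns, so c = 65 px.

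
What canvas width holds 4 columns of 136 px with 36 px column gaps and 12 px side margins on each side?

676 px

Adding margins, columns and gutters: 24 + 544 + 108 = 676 px.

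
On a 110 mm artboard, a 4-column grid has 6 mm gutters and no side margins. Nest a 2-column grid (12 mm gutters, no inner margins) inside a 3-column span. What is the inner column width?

34.5 mm

4 columns + 3 gutters: 4c + 3·6 = 110.
4c = 110 − 18 = 92, so c = 23 mm.
3 columns plus 2 gutters: 69 + 12 = 81 mm.
Subtracting 1 gutter of 12 leaves 69 for 2 columns, so d = 34.5 mm.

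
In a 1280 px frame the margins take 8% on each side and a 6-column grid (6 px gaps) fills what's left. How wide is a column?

174.2 px

Margins: 8% × 1280 = 102.4 px each, so content = 1280 − 204.8 = 1075.2 px.
Subtracting 5 gaps of 6 leaves 1045.2 for 6 columns, so c = 174.2 px.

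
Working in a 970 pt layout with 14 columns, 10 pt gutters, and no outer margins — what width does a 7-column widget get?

14c + 13·10 = 970 → 14c = 840 → c = 60 pt.
Span of 7: 7·60 + 6·10 = 420 + 60 = 480 pt.

480 pt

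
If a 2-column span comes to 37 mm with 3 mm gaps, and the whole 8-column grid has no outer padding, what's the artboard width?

2c + 1·3 = 37 → 2c = 34 → c = 17 mm.
Total width: 8·17 + 7·3 = 157 mm.

157 mm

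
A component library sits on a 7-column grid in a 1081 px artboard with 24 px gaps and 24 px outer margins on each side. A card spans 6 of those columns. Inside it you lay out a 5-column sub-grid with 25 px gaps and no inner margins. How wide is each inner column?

156.4 px

Outer content = 1081 − 2·24 = 1033 px.
7 columns + 6 gaps: 7c + 6·24 = 1033.
7c = 1033 − 144 = 889, so c = 127 px.
Span of 6: 6·127 + 5·24 = 762 + 120 = 882 px.
882 − 4·25 = 782; ÷5 gives d = 156.4 px.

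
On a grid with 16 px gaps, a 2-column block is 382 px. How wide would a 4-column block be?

382 − 1·16 = 366; ÷2 gives c = 183 px.
4 columns plus 3 gaps: 732 + 48 = 780 px.

780 px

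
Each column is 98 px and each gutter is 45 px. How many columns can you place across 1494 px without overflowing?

10 columns

k columns need k·98 + (k−1)·45 = k·143 − 45.
k·143 − 45 ≤ 1494 → k ≤ 1539 / 143 ≈ 10.76, so k = 10.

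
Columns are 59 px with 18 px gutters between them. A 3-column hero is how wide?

213 px

Span of 3: 3·59 + 2·18 = 177 + 36 = 213 px.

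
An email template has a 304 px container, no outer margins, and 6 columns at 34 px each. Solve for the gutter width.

6 columns take 6·34 = 204 px; remaining 100 splits into 5 gutters.
g = 100 / 5 = 20 px.

20 px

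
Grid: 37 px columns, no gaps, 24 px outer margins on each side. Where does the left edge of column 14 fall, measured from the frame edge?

Before column 14: the margin + 13 columns + 13 gaps.
Offset = 24 + 13·(37 + 0) = 24 + 481 = 505 px.

505 px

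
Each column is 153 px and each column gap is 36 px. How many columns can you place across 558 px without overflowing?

Each extra column adds 153 + 36 = 189 px.
(558 + 36) / 189 = 3.14, so 3 columns fit.

3 columns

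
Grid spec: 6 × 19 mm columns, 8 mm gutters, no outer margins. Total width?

Canvas = 6·19 + 5·8 = 114 + 40 = 154 mm.

154 mm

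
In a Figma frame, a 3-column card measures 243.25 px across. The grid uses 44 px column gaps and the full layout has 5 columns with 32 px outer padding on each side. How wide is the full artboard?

243.25 − 2·44 = 155.25; ÷3 gives c = 51.75 px.
Adding margins, columns and gutters: 64 + 258.75 + 176 = 498.75 px.

498.75 px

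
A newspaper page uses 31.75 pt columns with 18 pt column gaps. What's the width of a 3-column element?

131.25 pt

3 columns plus 2 column gaps: 95.25 + 36 = 131.25 pt.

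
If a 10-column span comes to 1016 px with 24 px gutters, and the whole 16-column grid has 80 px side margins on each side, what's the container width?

1016 − 9·24 = 800; ÷10 gives c = 80 px.
Total width: 2·80 + 16·80 + 15·24 = 1800 px.

1800 px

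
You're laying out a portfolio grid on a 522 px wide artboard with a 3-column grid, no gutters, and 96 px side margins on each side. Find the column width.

Inside the margins: 522 − 192 = 330 px.
3c = 330 → c = 110 px.

110 px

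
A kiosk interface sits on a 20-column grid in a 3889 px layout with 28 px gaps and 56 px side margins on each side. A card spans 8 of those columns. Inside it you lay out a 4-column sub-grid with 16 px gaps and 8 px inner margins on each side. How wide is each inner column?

357.5 px

Outer content = 3889 − 2·56 = 3777 px.
Subtracting 19 gaps of 28 leaves 3245 for 20 columns, so c = 162.25 px.
8 columns plus 7 gaps: 1298 + 196 = 1494 px.
Inner content = 1494 − 2·8 = 1478 px.
4d + 3·16 = 1478 → 4d = 1430 → d = 357.5 px.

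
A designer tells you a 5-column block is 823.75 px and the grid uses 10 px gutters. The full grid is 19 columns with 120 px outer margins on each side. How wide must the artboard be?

823.75 − 4·10 = 783.75; ÷5 gives c = 156.75 px.
Adding margins, columns and gutters: 240 + 2978.25 + 180 = 3398.25 px.

3398.25 px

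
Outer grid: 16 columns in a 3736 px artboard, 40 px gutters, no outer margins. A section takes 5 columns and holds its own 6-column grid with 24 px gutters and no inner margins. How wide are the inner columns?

170 px

16 columns + 15 gutters: 16c + 15·40 = 3736.
16c = 3736 − 600 = 3136, so c = 196 px.
5-column span = 5·196 + 4·40 = 1140 px.
6 columns + 5 gutters: 6d + 5·24 = 1140.
6d = 1140 − 120 = 1020, so d = 170 px.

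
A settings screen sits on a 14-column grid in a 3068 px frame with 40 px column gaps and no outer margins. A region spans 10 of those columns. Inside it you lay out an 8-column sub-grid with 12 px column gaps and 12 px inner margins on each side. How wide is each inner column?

259 px

Subtracting 13 column gaps of 40 leaves 2548 for 14 columns, so c = 182 px.
Span of 10: 10·182 + 9·40 = 1820 + 360 = 2180 px.
Inner content = 2180 − 2·12 = 2156 px.
2156 − 7·12 = 2072; ÷8 gives d = 259 px.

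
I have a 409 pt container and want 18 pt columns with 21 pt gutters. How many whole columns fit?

Each extra column adds 18 + 21 = 39 pt.
(409 + 21) / 39 = 11.03, so 11 columns fit.

11 columns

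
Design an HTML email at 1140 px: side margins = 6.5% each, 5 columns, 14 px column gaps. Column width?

Each margin = 6.5% of 1140 = 74.1 px; content = 1140 − 2·74.1 = 991.8 px.
991.8 − 4·14 = 935.8; ÷5 gives c = 187.16 px.

187.16 px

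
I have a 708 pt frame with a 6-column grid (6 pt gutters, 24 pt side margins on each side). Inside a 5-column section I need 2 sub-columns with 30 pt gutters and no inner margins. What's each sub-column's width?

259.5 pt

Take off 48 pt of margins, leaving 660 pt.
Subtracting 5 gutters of 6 leaves 630 for 6 columns, so c = 105 pt.
5 columns plus 4 gutters: 525 + 24 = 549 pt.
2 columns + 1 gutter: 2d + 1·30 = 549.
2d = 549 − 30 = 519, so d = 259.5 pt.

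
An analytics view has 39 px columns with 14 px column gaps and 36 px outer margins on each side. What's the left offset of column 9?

460 px

Each column+gutter stride is 53 px; 8 of them past the 36 px margin is 36 + 424 = 460 px.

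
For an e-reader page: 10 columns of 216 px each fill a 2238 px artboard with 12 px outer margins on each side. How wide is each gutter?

Content width = 2238 − 2·12 = 2214 px.
10·216 + 9g = 2214 → 9g = 54 → g = 6 px.

6 px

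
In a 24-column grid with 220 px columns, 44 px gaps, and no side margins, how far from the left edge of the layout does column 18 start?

4488 px

No margin, so column 18 starts at 17·(column + gutter) = 17·264 = 4488 px.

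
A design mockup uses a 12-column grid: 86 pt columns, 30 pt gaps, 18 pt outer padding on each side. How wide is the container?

Adding margins, columns and gutters: 36 + 1032 + 330 = 1398 pt.

1398 pt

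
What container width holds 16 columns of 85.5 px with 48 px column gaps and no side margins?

2088 px

Summing: 1368 + 720 = 2088 px.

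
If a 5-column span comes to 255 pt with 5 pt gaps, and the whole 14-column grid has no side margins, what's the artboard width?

Subtracting 4 gaps of 5 leaves 235 for 5 columns, so c = 47 pt.
Total width: 14·47 + 13·5 = 723 pt.

723 pt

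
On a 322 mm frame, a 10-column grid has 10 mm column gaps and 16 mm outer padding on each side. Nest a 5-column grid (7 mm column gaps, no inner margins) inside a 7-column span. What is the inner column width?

Take off 32 mm of margins, leaving 290 mm.
10c + 9·10 = 290 → 10c = 200 → c = 20 mm.
Span of 7: 7·20 + 6·10 = 140 + 60 = 200 mm.
5 columns + 4 column gaps: 5d + 4·7 = 200.
5d = 200 − 28 = 172, so d = 34.4 mm.

34.4 mm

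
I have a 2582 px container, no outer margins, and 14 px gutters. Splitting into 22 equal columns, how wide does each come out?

2582 − 21·14 = 2288; ÷22 gives c = 104 px.

104 px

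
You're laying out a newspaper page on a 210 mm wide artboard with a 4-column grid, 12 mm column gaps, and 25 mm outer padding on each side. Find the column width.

31 mm

Take off 50 mm of margins, leaving 160 mm.
160 − 3·12 = 124; ÷4 gives c = 31 mm.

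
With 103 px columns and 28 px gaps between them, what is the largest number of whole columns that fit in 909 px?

7 columns

k columns need k·103 + (k−1)·28 = k·131 − 28.
k·131 − 28 ≤ 909 → k ≤ 937 / 131 ≈ 7.15, so k = 7.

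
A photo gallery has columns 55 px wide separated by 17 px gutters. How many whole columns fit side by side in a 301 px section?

k columns need k·55 + (k−1)·17 = k·72 − 17.
k·72 − 17 ≤ 301 → k ≤ 318 / 72 ≈ 4.42, so k = 4.

4 columns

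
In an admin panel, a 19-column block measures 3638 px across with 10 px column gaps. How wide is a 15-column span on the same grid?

2870 px

3638 − 18·10 = 3458; ÷19 gives c = 182 px.
Span of 15: 15·182 + 14·10 = 2730 + 140 = 2870 px.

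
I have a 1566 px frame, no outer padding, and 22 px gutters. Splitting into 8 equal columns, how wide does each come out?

176.5 px

8 columns + 7 gutters: 8c + 7·22 = 1566.
8c = 1566 − 154 = 1412, so c = 176.5 px.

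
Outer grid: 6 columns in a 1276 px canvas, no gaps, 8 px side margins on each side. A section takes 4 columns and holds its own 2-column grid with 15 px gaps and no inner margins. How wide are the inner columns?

Subtract both margins: 1276 − 2·8 = 1260 px.
With no gaps, each column is 1260/6 = 210 px.
4-column span = 4·210 = 840 px.
2 columns + 1 gap: 2d + 1·15 = 840.
2d = 840 − 15 = 825, so d = 412.5 px.

412.5 px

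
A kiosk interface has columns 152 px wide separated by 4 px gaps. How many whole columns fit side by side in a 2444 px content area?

15 columns

Each extra column adds 152 + 4 = 156 px.
(2444 + 4) / 156 = 15.69, so 15 columns fit.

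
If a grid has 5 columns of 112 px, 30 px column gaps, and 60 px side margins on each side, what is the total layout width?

800 px

Adding margins, columns and gutters: 120 + 560 + 120 = 800 px.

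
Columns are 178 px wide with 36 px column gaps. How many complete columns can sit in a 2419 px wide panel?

11 columns: 11·178 + 10·36 = 2318 px ≤ 2419.
12 columns: 2532 px > 2419. So 11.

11 columns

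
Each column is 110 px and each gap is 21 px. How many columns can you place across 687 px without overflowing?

5 columns: 5·110 + 4·21 = 634 px ≤ 687.
6 columns: 765 px > 687. So 5.

5 columns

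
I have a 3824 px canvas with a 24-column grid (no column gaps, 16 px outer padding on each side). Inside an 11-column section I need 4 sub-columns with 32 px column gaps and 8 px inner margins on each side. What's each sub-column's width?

Subtract both margins: 3824 − 2·16 = 3792 px.
24c = 3792 → c = 158 px.
With no column gaps, 11 columns span 11·158 = 1738 px.
Inner content = 1738 − 2·8 = 1722 px.
1722 − 3·32 = 1626; ÷4 gives d = 406.5 px.

406.5 px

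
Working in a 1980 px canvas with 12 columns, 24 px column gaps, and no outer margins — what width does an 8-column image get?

12 columns + 11 column gaps: 12c + 11·24 = 1980.
12c = 1980 − 264 = 1716, so c = 143 px.
8 columns plus 7 column gaps: 1144 + 168 = 1312 px.

1312 px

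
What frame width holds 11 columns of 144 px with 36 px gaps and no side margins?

1944 px

Summing: 1584 + 360 = 1944 px.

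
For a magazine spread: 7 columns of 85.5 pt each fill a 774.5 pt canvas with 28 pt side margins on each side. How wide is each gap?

20 pt

Subtract both margins: 774.5 − 2·28 = 718.5 pt.
7 columns take 7·85.5 = 598.5 pt; remaining 120 splits into 6 gaps.
g = 120 / 6 = 20 pt.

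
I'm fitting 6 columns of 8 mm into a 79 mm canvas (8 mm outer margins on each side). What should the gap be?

3 mm

Inside the margins: 79 − 16 = 63 mm.
6 columns take 6·8 = 48 mm; remaining 15 splits into 5 gaps.
g = 15 / 5 = 3 mm.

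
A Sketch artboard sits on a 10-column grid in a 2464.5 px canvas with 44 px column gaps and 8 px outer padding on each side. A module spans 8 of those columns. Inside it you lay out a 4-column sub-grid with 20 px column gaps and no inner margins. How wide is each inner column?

472.5 px

Outer content = 2464.5 − 2·8 = 2448.5 px.
Subtracting 9 column gaps of 44 leaves 2052.5 for 10 columns, so c = 205.25 px.
Span of 8: 8·205.25 + 7·44 = 1642 + 308 = 1950 px.
4 columns + 3 column gaps: 4d + 3·20 = 1950.
4d = 1950 − 60 = 1890, so d = 472.5 px.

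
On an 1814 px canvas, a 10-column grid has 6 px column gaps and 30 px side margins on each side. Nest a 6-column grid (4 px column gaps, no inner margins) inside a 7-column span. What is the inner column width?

201 px

Take off 60 px of margins, leaving 1754 px.
1754 − 9·6 = 1700; ÷10 gives c = 170 px.
Span of 7: 7·170 + 6·6 = 1190 + 36 = 1226 px.
1226 − 5·4 = 1206; ÷6 gives d = 201 px.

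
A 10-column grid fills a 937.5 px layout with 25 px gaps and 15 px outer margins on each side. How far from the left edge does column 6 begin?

Content = 937.5 − 2·15 = 907.5 px.
10c + 9·25 = 907.5 → 10c = 682.5 → c = 68.25 px.
Before column 6: the margin + 5 columns + 5 gaps.
Offset = 15 + 5·(68.25 + 25) = 15 + 466.25 = 481.25 px.

481.25 px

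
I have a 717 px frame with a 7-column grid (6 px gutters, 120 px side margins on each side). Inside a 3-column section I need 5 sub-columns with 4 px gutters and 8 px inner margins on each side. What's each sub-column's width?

Take off 240 px of margins, leaving 477 px.
477 − 6·6 = 441; ÷7 gives c = 63 px.
3 columns plus 2 gutters: 189 + 12 = 201 px.
Inner content = 201 − 2·8 = 185 px.
Subtracting 4 gutters of 4 leaves 169 for 5 columns, so d = 33.8 px.

33.8 px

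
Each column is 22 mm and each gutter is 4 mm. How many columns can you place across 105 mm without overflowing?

4 columns

Each extra column adds 22 + 4 = 26 mm.
(105 + 4) / 26 = 4.19, so 4 columns fit.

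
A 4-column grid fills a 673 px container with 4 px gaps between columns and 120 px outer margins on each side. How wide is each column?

105.25 px

Take off 240 px of margins, leaving 433 px.
4 columns + 3 gaps: 4c + 3·4 = 433.
4c = 433 − 12 = 421, so c = 105.25 px.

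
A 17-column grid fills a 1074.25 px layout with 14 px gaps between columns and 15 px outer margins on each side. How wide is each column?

48.25 px

Take off 30 px of margins, leaving 1044.25 px.
17 columns + 16 gaps: 17c + 16·14 = 1044.25.
17c = 1044.25 − 224 = 820.25, so c = 48.25 px.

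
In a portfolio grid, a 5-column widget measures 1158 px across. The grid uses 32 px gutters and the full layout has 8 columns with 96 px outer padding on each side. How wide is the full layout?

Subtracting 4 gutters of 32 leaves 1030 for 5 columns, so c = 206 px.
Layout = 2·96 + 8·206 + 7·32 = 192 + 1648 + 224 = 2064 px.

2064 px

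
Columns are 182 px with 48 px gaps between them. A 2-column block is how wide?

412 px

2-column span = 2·182 + 1·48 = 412 px.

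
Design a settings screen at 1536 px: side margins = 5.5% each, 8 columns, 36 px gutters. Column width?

Margins: 5.5% × 1536 = 84.48 px each, so content = 1536 − 168.96 = 1367.04 px.
Subtracting 7 gutters of 36 leaves 1115.04 for 8 columns, so c = 139.38 px.

139.38 px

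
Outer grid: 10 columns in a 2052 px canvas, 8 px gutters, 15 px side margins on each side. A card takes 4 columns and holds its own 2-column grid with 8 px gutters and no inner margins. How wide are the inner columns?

Subtract both margins: 2052 − 2·15 = 2022 px.
10c + 9·8 = 2022 → 10c = 1950 → c = 195 px.
4-column span = 4·195 + 3·8 = 804 px.
2 columns + 1 gutter: 2d + 1·8 = 804.
2d = 804 − 8 = 796, so d = 398 px.

398 px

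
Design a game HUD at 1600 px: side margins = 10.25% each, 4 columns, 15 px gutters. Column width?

306.75 px

Margins: 10.25% × 1600 = 164 px each, so content = 1600 − 328 = 1272 px.
4c + 3·15 = 1272 → 4c = 1227 → c = 306.75 px.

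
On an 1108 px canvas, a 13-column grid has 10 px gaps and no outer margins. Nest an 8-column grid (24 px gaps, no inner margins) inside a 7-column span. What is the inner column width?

1108 − 12·10 = 988; ÷13 gives c = 76 px.
7-column span = 7·76 + 6·10 = 592 px.
592 − 7·24 = 424; ÷8 gives d = 53 px.

53 px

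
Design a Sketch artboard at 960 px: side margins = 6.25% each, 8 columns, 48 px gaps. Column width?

63 px

Margins: 6.25% × 960 = 60 px each, so content = 960 − 120 = 840 px.
8 columns + 7 gaps: 8c + 7·48 = 840.
8c = 840 − 336 = 504, so c = 63 px.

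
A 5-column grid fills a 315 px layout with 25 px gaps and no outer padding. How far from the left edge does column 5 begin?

Subtracting 4 gaps of 25 leaves 215 for 5 columns, so c = 43 px.
No margin, so column 5 starts at 4·(column + gutter) = 4·68 = 272 px.

272 px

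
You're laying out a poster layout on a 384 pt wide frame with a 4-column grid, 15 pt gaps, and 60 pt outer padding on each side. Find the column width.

54.75 pt

Subtract both margins: 384 − 2·60 = 264 pt.
Subtracting 3 gaps of 15 leaves 219 for 4 columns, so c = 54.75 pt.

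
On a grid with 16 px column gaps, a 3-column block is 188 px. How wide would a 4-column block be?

256 px

3 columns + 2 column gaps: 3c + 2·16 = 188.
3c = 188 − 32 = 156, so c = 52 px.
4-column span = 4·52 + 3·16 = 256 px.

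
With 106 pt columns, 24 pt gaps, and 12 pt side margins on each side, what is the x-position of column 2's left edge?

142 pt

Column 2 starts at margin + 1·(column + gutter) = 12 + 1·130 = 142 pt.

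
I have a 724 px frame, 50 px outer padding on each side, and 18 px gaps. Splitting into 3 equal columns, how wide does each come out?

Content width = 724 − 2·50 = 624 px.
624 − 2·18 = 588; ÷3 gives c = 196 px.

196 px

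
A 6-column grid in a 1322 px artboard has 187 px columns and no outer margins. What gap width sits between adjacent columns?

Columns use 1122 px, leaving 200 px across 5 gaps = 40 px each.

40 px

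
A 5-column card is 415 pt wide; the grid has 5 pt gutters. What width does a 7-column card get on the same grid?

Subtracting 4 gutters of 5 leaves 395 for 5 columns, so c = 79 pt.
7 columns plus 6 gutters: 553 + 30 = 583 pt.

583 pt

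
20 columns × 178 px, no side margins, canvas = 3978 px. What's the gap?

22 px

20·178 + 19g = 3978 → 19g = 418 → g = 22 px.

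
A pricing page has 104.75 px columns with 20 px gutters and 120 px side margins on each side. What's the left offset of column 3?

Before column 3: the margin + 2 columns + 2 gutters.
Offset = 120 + 2·(104.75 + 20) = 120 + 249.5 = 369.5 px.

369.5 px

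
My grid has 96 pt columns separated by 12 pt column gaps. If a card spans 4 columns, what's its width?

Span of 4: 4·96 + 3·12 = 384 + 36 = 420 pt.

420 pt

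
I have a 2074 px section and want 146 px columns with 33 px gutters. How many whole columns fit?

k columns need k·146 + (k−1)·33 = k·179 − 33.
k·179 − 33 ≤ 2074 → k ≤ 2107 / 179 ≈ 11.77, so k = 11.

11 columns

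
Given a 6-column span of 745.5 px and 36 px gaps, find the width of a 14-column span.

1787.5 px

745.5 − 5·36 = 565.5; ÷6 gives c = 94.25 px.
Span of 14: 14·94.25 + 13·36 = 1319.5 + 468 = 1787.5 px.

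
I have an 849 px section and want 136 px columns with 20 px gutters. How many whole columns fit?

5 columns: 5·136 + 4·20 = 760 px ≤ 849.
6 columns: 916 px > 849. So 5.

5 columns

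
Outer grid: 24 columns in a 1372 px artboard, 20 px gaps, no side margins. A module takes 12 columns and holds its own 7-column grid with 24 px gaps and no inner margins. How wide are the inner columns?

24c + 23·20 = 1372 → 24c = 912 → c = 38 px.
12-column span = 12·38 + 11·20 = 676 px.
7 columns + 6 gaps: 7d + 6·24 = 676.
7d = 676 − 144 = 532, so d = 76 px.

76 px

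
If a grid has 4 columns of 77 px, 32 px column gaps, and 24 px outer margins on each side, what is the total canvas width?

452 px

Canvas = 2·24 + 4·77 + 3·32 = 48 + 308 + 96 = 452 px.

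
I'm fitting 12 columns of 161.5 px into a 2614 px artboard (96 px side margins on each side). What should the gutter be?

Subtract both margins: 2614 − 2·96 = 2422 px.
12·161.5 + 11g = 2422 → 11g = 484 → g = 44 px.

44 px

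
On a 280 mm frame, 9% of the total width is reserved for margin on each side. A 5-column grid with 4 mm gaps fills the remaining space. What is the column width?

42.72 mm

Margins: 9% × 280 = 25.2 mm each, so content = 280 − 50.4 = 229.6 mm.
5 columns + 4 gaps: 5c + 4·4 = 229.6.
5c = 229.6 − 16 = 213.6, so c = 42.72 mm.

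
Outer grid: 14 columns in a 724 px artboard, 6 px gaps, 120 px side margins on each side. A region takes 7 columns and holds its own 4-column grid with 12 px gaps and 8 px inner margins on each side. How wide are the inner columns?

46.75 px

Outer content = 724 − 2·120 = 484 px.
Subtracting 13 gaps of 6 leaves 406 for 14 columns, so c = 29 px.
7 columns plus 6 gaps: 203 + 36 = 239 px.
Inner content = 239 − 2·8 = 223 px.
4 columns + 3 gaps: 4d + 3·12 = 223.
4d = 223 − 36 = 187, so d = 46.75 px.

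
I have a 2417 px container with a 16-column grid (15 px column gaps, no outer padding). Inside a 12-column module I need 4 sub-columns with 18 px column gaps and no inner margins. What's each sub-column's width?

438.75 px

Subtracting 15 column gaps of 15 leaves 2192 for 16 columns, so c = 137 px.
12-column span = 12·137 + 11·15 = 1809 px.
Subtracting 3 column gaps of 18 leaves 1755 for 4 columns, so d = 438.75 px.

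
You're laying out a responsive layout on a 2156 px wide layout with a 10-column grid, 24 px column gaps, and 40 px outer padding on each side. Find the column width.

186 px

Take off 80 px of margins, leaving 2076 px.
2076 − 9·24 = 1860; ÷10 gives c = 186 px.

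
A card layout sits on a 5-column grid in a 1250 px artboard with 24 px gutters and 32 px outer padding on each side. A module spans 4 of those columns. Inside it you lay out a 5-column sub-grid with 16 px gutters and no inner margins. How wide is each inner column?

Outer content = 1250 − 2·32 = 1186 px.
5c + 4·24 = 1186 → 5c = 1090 → c = 218 px.
4 columns plus 3 gutters: 872 + 72 = 944 px.
5 columns + 4 gutters: 5d + 4·16 = 944.
5d = 944 − 64 = 880, so d = 176 px.

176 px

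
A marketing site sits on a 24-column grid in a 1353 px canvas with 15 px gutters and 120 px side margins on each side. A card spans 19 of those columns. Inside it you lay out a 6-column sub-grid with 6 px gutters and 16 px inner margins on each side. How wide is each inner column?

Subtract both margins: 1353 − 2·120 = 1113 px.
Subtracting 23 gutters of 15 leaves 768 for 24 columns, so c = 32 px.
19 columns plus 18 gutters: 608 + 270 = 878 px.
Inner content = 878 − 2·16 = 846 px.
6 columns + 5 gutters: 6d + 5·6 = 846.
6d = 846 − 30 = 816, so d = 136 px.

136 px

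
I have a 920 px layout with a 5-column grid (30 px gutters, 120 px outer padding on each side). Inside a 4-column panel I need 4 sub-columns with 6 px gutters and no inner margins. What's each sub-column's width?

130 px

Subtract both margins: 920 − 2·120 = 680 px.
5c + 4·30 = 680 → 5c = 560 → c = 112 px.
Span of 4: 4·112 + 3·30 = 448 + 90 = 538 px.
Subtracting 3 gutters of 6 leaves 520 for 4 columns, so d = 130 px.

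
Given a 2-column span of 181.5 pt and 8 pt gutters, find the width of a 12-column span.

1129 pt

2 columns + 1 gutter: 2c + 1·8 = 181.5.
2c = 181.5 − 8 = 173.5, so c = 86.75 pt.
12 columns plus 11 gutters: 1041 + 88 = 1129 pt.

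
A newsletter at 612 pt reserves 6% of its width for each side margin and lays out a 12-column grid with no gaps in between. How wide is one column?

44.88 pt

Margins: 6% × 612 = 36.72 pt each, so content = 612 − 73.44 = 538.56 pt.
With no gaps, each column is 538.56/12 = 44.88 pt.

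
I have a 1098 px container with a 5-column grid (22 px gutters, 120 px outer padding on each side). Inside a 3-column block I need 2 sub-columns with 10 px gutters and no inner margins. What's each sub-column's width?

Subtract both margins: 1098 − 2·120 = 858 px.
5c + 4·22 = 858 → 5c = 770 → c = 154 px.
3 columns plus 2 gutters: 462 + 44 = 506 px.
2 columns + 1 gutter: 2d + 1·10 = 506.
2d = 506 − 10 = 496, so d = 248 px.

248 px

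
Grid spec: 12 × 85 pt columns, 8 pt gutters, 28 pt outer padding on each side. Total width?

Canvas = 2·28 + 12·85 + 11·8 = 56 + 1020 + 88 = 1164 pt.

1164 pt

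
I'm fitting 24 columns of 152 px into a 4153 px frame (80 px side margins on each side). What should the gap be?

Inside the margins: 4153 − 160 = 3993 px.
24 columns take 24·152 = 3648 px; remaining 345 splits into 23 gaps.
g = 345 / 23 = 15 px.

15 px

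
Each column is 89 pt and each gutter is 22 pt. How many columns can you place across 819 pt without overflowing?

7 columns

7 columns: 7·89 + 6·22 = 755 pt ≤ 819.
8 columns: 866 pt > 819. So 7.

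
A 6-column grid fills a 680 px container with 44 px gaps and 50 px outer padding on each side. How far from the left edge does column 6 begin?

570 px

Subtract both margins: 680 − 2·50 = 580 px.
580 − 5·44 = 360; ÷6 gives c = 60 px.
Each column+gutter stride is 104 px; 5 of them past the 50 px margin is 50 + 520 = 570 px.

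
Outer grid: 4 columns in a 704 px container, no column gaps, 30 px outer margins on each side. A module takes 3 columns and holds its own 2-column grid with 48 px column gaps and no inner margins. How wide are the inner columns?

217.5 px

Inside the margins: 704 − 60 = 644 px.
644 / 4 = 161 px per column.
3-column span = 3·161 = 483 px.
Subtracting 1 column gap of 48 leaves 435 for 2 columns, so d = 217.5 px.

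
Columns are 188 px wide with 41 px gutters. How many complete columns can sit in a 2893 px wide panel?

12 columns

k columns need k·188 + (k−1)·41 = k·229 − 41.
k·229 − 41 ≤ 2893 → k ≤ 2934 / 229 ≈ 12.81, so k = 12.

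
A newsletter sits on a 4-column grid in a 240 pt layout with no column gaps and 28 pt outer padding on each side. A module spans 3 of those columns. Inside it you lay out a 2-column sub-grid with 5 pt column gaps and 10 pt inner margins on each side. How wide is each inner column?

Subtract both margins: 240 − 2·28 = 184 pt.
With no column gaps, each column is 184/4 = 46 pt.
3-column span = 3·46 = 138 pt.
Inner content = 138 − 2·10 = 118 pt.
118 − 1·5 = 113; ÷2 gives d = 56.5 pt.

56.5 pt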